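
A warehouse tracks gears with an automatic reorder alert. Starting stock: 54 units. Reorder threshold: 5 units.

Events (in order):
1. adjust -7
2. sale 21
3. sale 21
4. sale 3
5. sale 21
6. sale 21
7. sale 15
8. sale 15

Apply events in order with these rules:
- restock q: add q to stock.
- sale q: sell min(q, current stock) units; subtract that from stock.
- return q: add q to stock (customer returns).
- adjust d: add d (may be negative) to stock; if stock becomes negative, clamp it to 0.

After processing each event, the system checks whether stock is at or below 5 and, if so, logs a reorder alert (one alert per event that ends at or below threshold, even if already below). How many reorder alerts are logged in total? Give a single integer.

Processing events:
Start: stock = 54
  Event 1 (adjust -7): 54 + -7 = 47
  Event 2 (sale 21): sell min(21,47)=21. stock: 47 - 21 = 26. total_sold = 21
  Event 3 (sale 21): sell min(21,26)=21. stock: 26 - 21 = 5. total_sold = 42
  Event 4 (sale 3): sell min(3,5)=3. stock: 5 - 3 = 2. total_sold = 45
  Event 5 (sale 21): sell min(21,2)=2. stock: 2 - 2 = 0. total_sold = 47
  Event 6 (sale 21): sell min(21,0)=0. stock: 0 - 0 = 0. total_sold = 47
  Event 7 (sale 15): sell min(15,0)=0. stock: 0 - 0 = 0. total_sold = 47
  Event 8 (sale 15): sell min(15,0)=0. stock: 0 - 0 = 0. total_sold = 47
Final: stock = 0, total_sold = 47

Checking against threshold 5:
  After event 1: stock=47 > 5
  After event 2: stock=26 > 5
  After event 3: stock=5 <= 5 -> ALERT
  After event 4: stock=2 <= 5 -> ALERT
  After event 5: stock=0 <= 5 -> ALERT
  After event 6: stock=0 <= 5 -> ALERT
  After event 7: stock=0 <= 5 -> ALERT
  After event 8: stock=0 <= 5 -> ALERT
Alert events: [3, 4, 5, 6, 7, 8]. Count = 6

Answer: 6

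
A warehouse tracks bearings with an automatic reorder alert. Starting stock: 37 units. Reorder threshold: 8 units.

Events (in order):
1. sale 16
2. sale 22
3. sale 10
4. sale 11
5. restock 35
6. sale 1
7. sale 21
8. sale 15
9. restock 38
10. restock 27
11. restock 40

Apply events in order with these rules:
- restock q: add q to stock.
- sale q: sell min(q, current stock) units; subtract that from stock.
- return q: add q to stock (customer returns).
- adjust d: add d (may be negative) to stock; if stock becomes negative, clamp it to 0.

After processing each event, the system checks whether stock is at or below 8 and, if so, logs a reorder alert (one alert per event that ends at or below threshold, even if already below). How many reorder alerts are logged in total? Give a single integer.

Answer: 4

Derivation:
Processing events:
Start: stock = 37
  Event 1 (sale 16): sell min(16,37)=16. stock: 37 - 16 = 21. total_sold = 16
  Event 2 (sale 22): sell min(22,21)=21. stock: 21 - 21 = 0. total_sold = 37
  Event 3 (sale 10): sell min(10,0)=0. stock: 0 - 0 = 0. total_sold = 37
  Event 4 (sale 11): sell min(11,0)=0. stock: 0 - 0 = 0. total_sold = 37
  Event 5 (restock 35): 0 + 35 = 35
  Event 6 (sale 1): sell min(1,35)=1. stock: 35 - 1 = 34. total_sold = 38
  Event 7 (sale 21): sell min(21,34)=21. stock: 34 - 21 = 13. total_sold = 59
  Event 8 (sale 15): sell min(15,13)=13. stock: 13 - 13 = 0. total_sold = 72
  Event 9 (restock 38): 0 + 38 = 38
  Event 10 (restock 27): 38 + 27 = 65
  Event 11 (restock 40): 65 + 40 = 105
Final: stock = 105, total_sold = 72

Checking against threshold 8:
  After event 1: stock=21 > 8
  After event 2: stock=0 <= 8 -> ALERT
  After event 3: stock=0 <= 8 -> ALERT
  After event 4: stock=0 <= 8 -> ALERT
  After event 5: stock=35 > 8
  After event 6: stock=34 > 8
  After event 7: stock=13 > 8
  After event 8: stock=0 <= 8 -> ALERT
  After event 9: stock=38 > 8
  After event 10: stock=65 > 8
  After event 11: stock=105 > 8
Alert events: [2, 3, 4, 8]. Count = 4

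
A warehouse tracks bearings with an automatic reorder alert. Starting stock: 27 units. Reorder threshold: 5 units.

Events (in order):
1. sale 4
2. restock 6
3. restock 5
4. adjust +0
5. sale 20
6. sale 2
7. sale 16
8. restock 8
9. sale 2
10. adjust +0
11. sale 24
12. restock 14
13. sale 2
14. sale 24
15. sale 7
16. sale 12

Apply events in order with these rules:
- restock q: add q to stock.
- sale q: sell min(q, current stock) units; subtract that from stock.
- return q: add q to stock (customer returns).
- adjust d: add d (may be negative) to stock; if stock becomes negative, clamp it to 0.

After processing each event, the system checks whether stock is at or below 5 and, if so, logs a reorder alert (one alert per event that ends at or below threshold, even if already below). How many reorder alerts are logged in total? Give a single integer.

Processing events:
Start: stock = 27
  Event 1 (sale 4): sell min(4,27)=4. stock: 27 - 4 = 23. total_sold = 4
  Event 2 (restock 6): 23 + 6 = 29
  Event 3 (restock 5): 29 + 5 = 34
  Event 4 (adjust +0): 34 + 0 = 34
  Event 5 (sale 20): sell min(20,34)=20. stock: 34 - 20 = 14. total_sold = 24
  Event 6 (sale 2): sell min(2,14)=2. stock: 14 - 2 = 12. total_sold = 26
  Event 7 (sale 16): sell min(16,12)=12. stock: 12 - 12 = 0. total_sold = 38
  Event 8 (restock 8): 0 + 8 = 8
  Event 9 (sale 2): sell min(2,8)=2. stock: 8 - 2 = 6. total_sold = 40
  Event 10 (adjust +0): 6 + 0 = 6
  Event 11 (sale 24): sell min(24,6)=6. stock: 6 - 6 = 0. total_sold = 46
  Event 12 (restock 14): 0 + 14 = 14
  Event 13 (sale 2): sell min(2,14)=2. stock: 14 - 2 = 12. total_sold = 48
  Event 14 (sale 24): sell min(24,12)=12. stock: 12 - 12 = 0. total_sold = 60
  Event 15 (sale 7): sell min(7,0)=0. stock: 0 - 0 = 0. total_sold = 60
  Event 16 (sale 12): sell min(12,0)=0. stock: 0 - 0 = 0. total_sold = 60
Final: stock = 0, total_sold = 60

Checking against threshold 5:
  After event 1: stock=23 > 5
  After event 2: stock=29 > 5
  After event 3: stock=34 > 5
  After event 4: stock=34 > 5
  After event 5: stock=14 > 5
  After event 6: stock=12 > 5
  After event 7: stock=0 <= 5 -> ALERT
  After event 8: stock=8 > 5
  After event 9: stock=6 > 5
  After event 10: stock=6 > 5
  After event 11: stock=0 <= 5 -> ALERT
  After event 12: stock=14 > 5
  After event 13: stock=12 > 5
  After event 14: stock=0 <= 5 -> ALERT
  After event 15: stock=0 <= 5 -> ALERT
  After event 16: stock=0 <= 5 -> ALERT
Alert events: [7, 11, 14, 15, 16]. Count = 5

Answer: 5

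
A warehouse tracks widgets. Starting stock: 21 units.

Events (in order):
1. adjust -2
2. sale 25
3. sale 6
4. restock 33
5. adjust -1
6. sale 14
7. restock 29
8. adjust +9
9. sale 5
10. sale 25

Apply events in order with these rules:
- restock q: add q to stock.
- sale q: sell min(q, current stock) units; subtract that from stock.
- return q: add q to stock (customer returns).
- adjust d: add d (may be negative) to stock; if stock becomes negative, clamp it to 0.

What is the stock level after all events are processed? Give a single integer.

Answer: 26

Derivation:
Processing events:
Start: stock = 21
  Event 1 (adjust -2): 21 + -2 = 19
  Event 2 (sale 25): sell min(25,19)=19. stock: 19 - 19 = 0. total_sold = 19
  Event 3 (sale 6): sell min(6,0)=0. stock: 0 - 0 = 0. total_sold = 19
  Event 4 (restock 33): 0 + 33 = 33
  Event 5 (adjust -1): 33 + -1 = 32
  Event 6 (sale 14): sell min(14,32)=14. stock: 32 - 14 = 18. total_sold = 33
  Event 7 (restock 29): 18 + 29 = 47
  Event 8 (adjust +9): 47 + 9 = 56
  Event 9 (sale 5): sell min(5,56)=5. stock: 56 - 5 = 51. total_sold = 38
  Event 10 (sale 25): sell min(25,51)=25. stock: 51 - 25 = 26. total_sold = 63
Final: stock = 26, total_sold = 63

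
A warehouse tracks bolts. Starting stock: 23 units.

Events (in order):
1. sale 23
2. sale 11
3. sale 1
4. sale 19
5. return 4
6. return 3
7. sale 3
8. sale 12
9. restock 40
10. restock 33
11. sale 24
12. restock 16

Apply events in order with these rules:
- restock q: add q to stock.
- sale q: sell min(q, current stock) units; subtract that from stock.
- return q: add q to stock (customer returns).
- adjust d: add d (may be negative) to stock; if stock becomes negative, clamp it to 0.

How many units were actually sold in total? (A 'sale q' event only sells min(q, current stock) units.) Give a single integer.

Processing events:
Start: stock = 23
  Event 1 (sale 23): sell min(23,23)=23. stock: 23 - 23 = 0. total_sold = 23
  Event 2 (sale 11): sell min(11,0)=0. stock: 0 - 0 = 0. total_sold = 23
  Event 3 (sale 1): sell min(1,0)=0. stock: 0 - 0 = 0. total_sold = 23
  Event 4 (sale 19): sell min(19,0)=0. stock: 0 - 0 = 0. total_sold = 23
  Event 5 (return 4): 0 + 4 = 4
  Event 6 (return 3): 4 + 3 = 7
  Event 7 (sale 3): sell min(3,7)=3. stock: 7 - 3 = 4. total_sold = 26
  Event 8 (sale 12): sell min(12,4)=4. stock: 4 - 4 = 0. total_sold = 30
  Event 9 (restock 40): 0 + 40 = 40
  Event 10 (restock 33): 40 + 33 = 73
  Event 11 (sale 24): sell min(24,73)=24. stock: 73 - 24 = 49. total_sold = 54
  Event 12 (restock 16): 49 + 16 = 65
Final: stock = 65, total_sold = 54

Answer: 54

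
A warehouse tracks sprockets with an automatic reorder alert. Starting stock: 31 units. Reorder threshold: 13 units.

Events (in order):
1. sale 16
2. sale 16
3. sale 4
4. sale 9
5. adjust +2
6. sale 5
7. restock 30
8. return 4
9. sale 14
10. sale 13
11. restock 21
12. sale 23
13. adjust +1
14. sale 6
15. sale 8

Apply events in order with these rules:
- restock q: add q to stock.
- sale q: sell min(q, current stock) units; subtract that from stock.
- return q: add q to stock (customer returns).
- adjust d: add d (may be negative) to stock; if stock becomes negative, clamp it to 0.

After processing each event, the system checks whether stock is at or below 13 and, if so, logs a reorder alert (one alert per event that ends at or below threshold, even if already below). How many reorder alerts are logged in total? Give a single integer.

Processing events:
Start: stock = 31
  Event 1 (sale 16): sell min(16,31)=16. stock: 31 - 16 = 15. total_sold = 16
  Event 2 (sale 16): sell min(16,15)=15. stock: 15 - 15 = 0. total_sold = 31
  Event 3 (sale 4): sell min(4,0)=0. stock: 0 - 0 = 0. total_sold = 31
  Event 4 (sale 9): sell min(9,0)=0. stock: 0 - 0 = 0. total_sold = 31
  Event 5 (adjust +2): 0 + 2 = 2
  Event 6 (sale 5): sell min(5,2)=2. stock: 2 - 2 = 0. total_sold = 33
  Event 7 (restock 30): 0 + 30 = 30
  Event 8 (return 4): 30 + 4 = 34
  Event 9 (sale 14): sell min(14,34)=14. stock: 34 - 14 = 20. total_sold = 47
  Event 10 (sale 13): sell min(13,20)=13. stock: 20 - 13 = 7. total_sold = 60
  Event 11 (restock 21): 7 + 21 = 28
  Event 12 (sale 23): sell min(23,28)=23. stock: 28 - 23 = 5. total_sold = 83
  Event 13 (adjust +1): 5 + 1 = 6
  Event 14 (sale 6): sell min(6,6)=6. stock: 6 - 6 = 0. total_sold = 89
  Event 15 (sale 8): sell min(8,0)=0. stock: 0 - 0 = 0. total_sold = 89
Final: stock = 0, total_sold = 89

Checking against threshold 13:
  After event 1: stock=15 > 13
  After event 2: stock=0 <= 13 -> ALERT
  After event 3: stock=0 <= 13 -> ALERT
  After event 4: stock=0 <= 13 -> ALERT
  After event 5: stock=2 <= 13 -> ALERT
  After event 6: stock=0 <= 13 -> ALERT
  After event 7: stock=30 > 13
  After event 8: stock=34 > 13
  After event 9: stock=20 > 13
  After event 10: stock=7 <= 13 -> ALERT
  After event 11: stock=28 > 13
  After event 12: stock=5 <= 13 -> ALERT
  After event 13: stock=6 <= 13 -> ALERT
  After event 14: stock=0 <= 13 -> ALERT
  After event 15: stock=0 <= 13 -> ALERT
Alert events: [2, 3, 4, 5, 6, 10, 12, 13, 14, 15]. Count = 10

Answer: 10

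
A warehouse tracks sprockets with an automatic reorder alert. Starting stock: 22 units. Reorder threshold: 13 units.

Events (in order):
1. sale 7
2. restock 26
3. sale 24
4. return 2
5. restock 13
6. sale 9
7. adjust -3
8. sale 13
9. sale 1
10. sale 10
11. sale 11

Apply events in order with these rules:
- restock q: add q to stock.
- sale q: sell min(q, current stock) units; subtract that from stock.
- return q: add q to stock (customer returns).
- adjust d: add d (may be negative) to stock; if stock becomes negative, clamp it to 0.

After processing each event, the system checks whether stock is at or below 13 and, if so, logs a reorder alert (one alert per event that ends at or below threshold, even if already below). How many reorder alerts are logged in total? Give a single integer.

Answer: 4

Derivation:
Processing events:
Start: stock = 22
  Event 1 (sale 7): sell min(7,22)=7. stock: 22 - 7 = 15. total_sold = 7
  Event 2 (restock 26): 15 + 26 = 41
  Event 3 (sale 24): sell min(24,41)=24. stock: 41 - 24 = 17. total_sold = 31
  Event 4 (return 2): 17 + 2 = 19
  Event 5 (restock 13): 19 + 13 = 32
  Event 6 (sale 9): sell min(9,32)=9. stock: 32 - 9 = 23. total_sold = 40
  Event 7 (adjust -3): 23 + -3 = 20
  Event 8 (sale 13): sell min(13,20)=13. stock: 20 - 13 = 7. total_sold = 53
  Event 9 (sale 1): sell min(1,7)=1. stock: 7 - 1 = 6. total_sold = 54
  Event 10 (sale 10): sell min(10,6)=6. stock: 6 - 6 = 0. total_sold = 60
  Event 11 (sale 11): sell min(11,0)=0. stock: 0 - 0 = 0. total_sold = 60
Final: stock = 0, total_sold = 60

Checking against threshold 13:
  After event 1: stock=15 > 13
  After event 2: stock=41 > 13
  After event 3: stock=17 > 13
  After event 4: stock=19 > 13
  After event 5: stock=32 > 13
  After event 6: stock=23 > 13
  After event 7: stock=20 > 13
  After event 8: stock=7 <= 13 -> ALERT
  After event 9: stock=6 <= 13 -> ALERT
  After event 10: stock=0 <= 13 -> ALERT
  After event 11: stock=0 <= 13 -> ALERT
Alert events: [8, 9, 10, 11]. Count = 4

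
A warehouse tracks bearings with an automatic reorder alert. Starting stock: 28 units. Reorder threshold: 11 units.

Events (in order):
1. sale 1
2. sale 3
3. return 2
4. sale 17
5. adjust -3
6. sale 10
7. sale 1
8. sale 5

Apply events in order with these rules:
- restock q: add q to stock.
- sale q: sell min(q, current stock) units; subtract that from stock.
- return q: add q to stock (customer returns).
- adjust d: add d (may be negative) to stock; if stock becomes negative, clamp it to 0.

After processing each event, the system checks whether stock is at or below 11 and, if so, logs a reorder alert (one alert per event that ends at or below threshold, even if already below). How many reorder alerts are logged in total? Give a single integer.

Processing events:
Start: stock = 28
  Event 1 (sale 1): sell min(1,28)=1. stock: 28 - 1 = 27. total_sold = 1
  Event 2 (sale 3): sell min(3,27)=3. stock: 27 - 3 = 24. total_sold = 4
  Event 3 (return 2): 24 + 2 = 26
  Event 4 (sale 17): sell min(17,26)=17. stock: 26 - 17 = 9. total_sold = 21
  Event 5 (adjust -3): 9 + -3 = 6
  Event 6 (sale 10): sell min(10,6)=6. stock: 6 - 6 = 0. total_sold = 27
  Event 7 (sale 1): sell min(1,0)=0. stock: 0 - 0 = 0. total_sold = 27
  Event 8 (sale 5): sell min(5,0)=0. stock: 0 - 0 = 0. total_sold = 27
Final: stock = 0, total_sold = 27

Checking against threshold 11:
  After event 1: stock=27 > 11
  After event 2: stock=24 > 11
  After event 3: stock=26 > 11
  After event 4: stock=9 <= 11 -> ALERT
  After event 5: stock=6 <= 11 -> ALERT
  After event 6: stock=0 <= 11 -> ALERT
  After event 7: stock=0 <= 11 -> ALERT
  After event 8: stock=0 <= 11 -> ALERT
Alert events: [4, 5, 6, 7, 8]. Count = 5

Answer: 5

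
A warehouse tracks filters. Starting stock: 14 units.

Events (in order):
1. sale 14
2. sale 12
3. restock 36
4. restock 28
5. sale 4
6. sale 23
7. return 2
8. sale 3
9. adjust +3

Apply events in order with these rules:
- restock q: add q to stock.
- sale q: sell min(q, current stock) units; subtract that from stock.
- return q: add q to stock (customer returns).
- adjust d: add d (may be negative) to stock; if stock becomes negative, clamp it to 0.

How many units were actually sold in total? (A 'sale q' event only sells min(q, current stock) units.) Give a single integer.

Answer: 44

Derivation:
Processing events:
Start: stock = 14
  Event 1 (sale 14): sell min(14,14)=14. stock: 14 - 14 = 0. total_sold = 14
  Event 2 (sale 12): sell min(12,0)=0. stock: 0 - 0 = 0. total_sold = 14
  Event 3 (restock 36): 0 + 36 = 36
  Event 4 (restock 28): 36 + 28 = 64
  Event 5 (sale 4): sell min(4,64)=4. stock: 64 - 4 = 60. total_sold = 18
  Event 6 (sale 23): sell min(23,60)=23. stock: 60 - 23 = 37. total_sold = 41
  Event 7 (return 2): 37 + 2 = 39
  Event 8 (sale 3): sell min(3,39)=3. stock: 39 - 3 = 36. total_sold = 44
  Event 9 (adjust +3): 36 + 3 = 39
Final: stock = 39, total_sold = 44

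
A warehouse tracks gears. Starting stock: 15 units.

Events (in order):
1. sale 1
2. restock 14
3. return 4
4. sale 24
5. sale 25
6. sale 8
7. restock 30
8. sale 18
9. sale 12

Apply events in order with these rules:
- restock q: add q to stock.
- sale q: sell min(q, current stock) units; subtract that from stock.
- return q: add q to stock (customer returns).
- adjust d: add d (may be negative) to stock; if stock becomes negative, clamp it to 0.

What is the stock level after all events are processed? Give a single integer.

Answer: 0

Derivation:
Processing events:
Start: stock = 15
  Event 1 (sale 1): sell min(1,15)=1. stock: 15 - 1 = 14. total_sold = 1
  Event 2 (restock 14): 14 + 14 = 28
  Event 3 (return 4): 28 + 4 = 32
  Event 4 (sale 24): sell min(24,32)=24. stock: 32 - 24 = 8. total_sold = 25
  Event 5 (sale 25): sell min(25,8)=8. stock: 8 - 8 = 0. total_sold = 33
  Event 6 (sale 8): sell min(8,0)=0. stock: 0 - 0 = 0. total_sold = 33
  Event 7 (restock 30): 0 + 30 = 30
  Event 8 (sale 18): sell min(18,30)=18. stock: 30 - 18 = 12. total_sold = 51
  Event 9 (sale 12): sell min(12,12)=12. stock: 12 - 12 = 0. total_sold = 63
Final: stock = 0, total_sold = 63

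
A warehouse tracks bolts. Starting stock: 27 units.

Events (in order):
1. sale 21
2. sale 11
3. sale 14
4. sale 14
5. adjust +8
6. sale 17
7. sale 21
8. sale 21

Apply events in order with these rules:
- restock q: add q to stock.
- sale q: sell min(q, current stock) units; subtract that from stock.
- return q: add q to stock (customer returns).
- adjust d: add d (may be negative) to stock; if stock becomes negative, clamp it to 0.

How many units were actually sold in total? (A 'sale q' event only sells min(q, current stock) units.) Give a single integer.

Processing events:
Start: stock = 27
  Event 1 (sale 21): sell min(21,27)=21. stock: 27 - 21 = 6. total_sold = 21
  Event 2 (sale 11): sell min(11,6)=6. stock: 6 - 6 = 0. total_sold = 27
  Event 3 (sale 14): sell min(14,0)=0. stock: 0 - 0 = 0. total_sold = 27
  Event 4 (sale 14): sell min(14,0)=0. stock: 0 - 0 = 0. total_sold = 27
  Event 5 (adjust +8): 0 + 8 = 8
  Event 6 (sale 17): sell min(17,8)=8. stock: 8 - 8 = 0. total_sold = 35
  Event 7 (sale 21): sell min(21,0)=0. stock: 0 - 0 = 0. total_sold = 35
  Event 8 (sale 21): sell min(21,0)=0. stock: 0 - 0 = 0. total_sold = 35
Final: stock = 0, total_sold = 35

Answer: 35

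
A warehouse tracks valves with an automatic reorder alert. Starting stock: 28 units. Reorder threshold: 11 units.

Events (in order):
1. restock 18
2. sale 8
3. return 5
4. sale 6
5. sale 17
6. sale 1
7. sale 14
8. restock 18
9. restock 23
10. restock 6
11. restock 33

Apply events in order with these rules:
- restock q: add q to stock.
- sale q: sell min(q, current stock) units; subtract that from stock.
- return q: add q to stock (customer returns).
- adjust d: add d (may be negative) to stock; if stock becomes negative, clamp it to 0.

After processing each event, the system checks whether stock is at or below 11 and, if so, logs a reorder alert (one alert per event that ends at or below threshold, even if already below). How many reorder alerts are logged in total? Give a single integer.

Processing events:
Start: stock = 28
  Event 1 (restock 18): 28 + 18 = 46
  Event 2 (sale 8): sell min(8,46)=8. stock: 46 - 8 = 38. total_sold = 8
  Event 3 (return 5): 38 + 5 = 43
  Event 4 (sale 6): sell min(6,43)=6. stock: 43 - 6 = 37. total_sold = 14
  Event 5 (sale 17): sell min(17,37)=17. stock: 37 - 17 = 20. total_sold = 31
  Event 6 (sale 1): sell min(1,20)=1. stock: 20 - 1 = 19. total_sold = 32
  Event 7 (sale 14): sell min(14,19)=14. stock: 19 - 14 = 5. total_sold = 46
  Event 8 (restock 18): 5 + 18 = 23
  Event 9 (restock 23): 23 + 23 = 46
  Event 10 (restock 6): 46 + 6 = 52
  Event 11 (restock 33): 52 + 33 = 85
Final: stock = 85, total_sold = 46

Checking against threshold 11:
  After event 1: stock=46 > 11
  After event 2: stock=38 > 11
  After event 3: stock=43 > 11
  After event 4: stock=37 > 11
  After event 5: stock=20 > 11
  After event 6: stock=19 > 11
  After event 7: stock=5 <= 11 -> ALERT
  After event 8: stock=23 > 11
  After event 9: stock=46 > 11
  After event 10: stock=52 > 11
  After event 11: stock=85 > 11
Alert events: [7]. Count = 1

Answer: 1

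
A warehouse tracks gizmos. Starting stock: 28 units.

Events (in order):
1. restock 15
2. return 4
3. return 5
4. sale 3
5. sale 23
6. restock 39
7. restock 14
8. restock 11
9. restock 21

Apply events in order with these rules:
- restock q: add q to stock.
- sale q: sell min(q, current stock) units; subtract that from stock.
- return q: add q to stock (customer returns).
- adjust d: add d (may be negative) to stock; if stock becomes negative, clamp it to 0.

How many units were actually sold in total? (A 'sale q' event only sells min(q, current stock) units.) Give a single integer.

Processing events:
Start: stock = 28
  Event 1 (restock 15): 28 + 15 = 43
  Event 2 (return 4): 43 + 4 = 47
  Event 3 (return 5): 47 + 5 = 52
  Event 4 (sale 3): sell min(3,52)=3. stock: 52 - 3 = 49. total_sold = 3
  Event 5 (sale 23): sell min(23,49)=23. stock: 49 - 23 = 26. total_sold = 26
  Event 6 (restock 39): 26 + 39 = 65
  Event 7 (restock 14): 65 + 14 = 79
  Event 8 (restock 11): 79 + 11 = 90
  Event 9 (restock 21): 90 + 21 = 111
Final: stock = 111, total_sold = 26

Answer: 26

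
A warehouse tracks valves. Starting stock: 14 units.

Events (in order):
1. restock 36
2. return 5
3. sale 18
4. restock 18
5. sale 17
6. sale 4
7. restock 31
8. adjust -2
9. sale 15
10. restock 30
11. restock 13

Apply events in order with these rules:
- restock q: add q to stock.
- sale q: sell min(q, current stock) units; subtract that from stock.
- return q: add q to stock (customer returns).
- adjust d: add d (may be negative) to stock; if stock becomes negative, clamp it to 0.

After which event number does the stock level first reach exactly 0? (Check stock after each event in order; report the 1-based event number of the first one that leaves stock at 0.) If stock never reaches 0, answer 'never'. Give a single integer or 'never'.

Answer: never

Derivation:
Processing events:
Start: stock = 14
  Event 1 (restock 36): 14 + 36 = 50
  Event 2 (return 5): 50 + 5 = 55
  Event 3 (sale 18): sell min(18,55)=18. stock: 55 - 18 = 37. total_sold = 18
  Event 4 (restock 18): 37 + 18 = 55
  Event 5 (sale 17): sell min(17,55)=17. stock: 55 - 17 = 38. total_sold = 35
  Event 6 (sale 4): sell min(4,38)=4. stock: 38 - 4 = 34. total_sold = 39
  Event 7 (restock 31): 34 + 31 = 65
  Event 8 (adjust -2): 65 + -2 = 63
  Event 9 (sale 15): sell min(15,63)=15. stock: 63 - 15 = 48. total_sold = 54
  Event 10 (restock 30): 48 + 30 = 78
  Event 11 (restock 13): 78 + 13 = 91
Final: stock = 91, total_sold = 54

Stock never reaches 0.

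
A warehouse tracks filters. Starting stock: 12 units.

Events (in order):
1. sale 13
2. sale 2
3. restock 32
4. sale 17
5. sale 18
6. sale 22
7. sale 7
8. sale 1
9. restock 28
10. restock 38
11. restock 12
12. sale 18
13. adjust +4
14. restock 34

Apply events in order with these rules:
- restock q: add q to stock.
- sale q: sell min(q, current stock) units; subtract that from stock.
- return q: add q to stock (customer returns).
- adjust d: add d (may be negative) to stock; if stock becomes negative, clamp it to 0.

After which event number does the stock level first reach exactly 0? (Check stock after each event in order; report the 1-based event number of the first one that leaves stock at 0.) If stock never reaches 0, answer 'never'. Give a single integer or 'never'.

Answer: 1

Derivation:
Processing events:
Start: stock = 12
  Event 1 (sale 13): sell min(13,12)=12. stock: 12 - 12 = 0. total_sold = 12
  Event 2 (sale 2): sell min(2,0)=0. stock: 0 - 0 = 0. total_sold = 12
  Event 3 (restock 32): 0 + 32 = 32
  Event 4 (sale 17): sell min(17,32)=17. stock: 32 - 17 = 15. total_sold = 29
  Event 5 (sale 18): sell min(18,15)=15. stock: 15 - 15 = 0. total_sold = 44
  Event 6 (sale 22): sell min(22,0)=0. stock: 0 - 0 = 0. total_sold = 44
  Event 7 (sale 7): sell min(7,0)=0. stock: 0 - 0 = 0. total_sold = 44
  Event 8 (sale 1): sell min(1,0)=0. stock: 0 - 0 = 0. total_sold = 44
  Event 9 (restock 28): 0 + 28 = 28
  Event 10 (restock 38): 28 + 38 = 66
  Event 11 (restock 12): 66 + 12 = 78
  Event 12 (sale 18): sell min(18,78)=18. stock: 78 - 18 = 60. total_sold = 62
  Event 13 (adjust +4): 60 + 4 = 64
  Event 14 (restock 34): 64 + 34 = 98
Final: stock = 98, total_sold = 62

First zero at event 1.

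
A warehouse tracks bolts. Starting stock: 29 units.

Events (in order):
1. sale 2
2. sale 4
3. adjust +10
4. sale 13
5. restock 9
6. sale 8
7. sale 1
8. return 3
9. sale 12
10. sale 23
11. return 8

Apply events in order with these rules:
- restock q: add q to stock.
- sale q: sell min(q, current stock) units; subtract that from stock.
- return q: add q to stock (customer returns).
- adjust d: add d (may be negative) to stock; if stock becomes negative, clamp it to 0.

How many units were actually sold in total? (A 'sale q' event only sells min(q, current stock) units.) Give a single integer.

Answer: 51

Derivation:
Processing events:
Start: stock = 29
  Event 1 (sale 2): sell min(2,29)=2. stock: 29 - 2 = 27. total_sold = 2
  Event 2 (sale 4): sell min(4,27)=4. stock: 27 - 4 = 23. total_sold = 6
  Event 3 (adjust +10): 23 + 10 = 33
  Event 4 (sale 13): sell min(13,33)=13. stock: 33 - 13 = 20. total_sold = 19
  Event 5 (restock 9): 20 + 9 = 29
  Event 6 (sale 8): sell min(8,29)=8. stock: 29 - 8 = 21. total_sold = 27
  Event 7 (sale 1): sell min(1,21)=1. stock: 21 - 1 = 20. total_sold = 28
  Event 8 (return 3): 20 + 3 = 23
  Event 9 (sale 12): sell min(12,23)=12. stock: 23 - 12 = 11. total_sold = 40
  Event 10 (sale 23): sell min(23,11)=11. stock: 11 - 11 = 0. total_sold = 51
  Event 11 (return 8): 0 + 8 = 8
Final: stock = 8, total_sold = 51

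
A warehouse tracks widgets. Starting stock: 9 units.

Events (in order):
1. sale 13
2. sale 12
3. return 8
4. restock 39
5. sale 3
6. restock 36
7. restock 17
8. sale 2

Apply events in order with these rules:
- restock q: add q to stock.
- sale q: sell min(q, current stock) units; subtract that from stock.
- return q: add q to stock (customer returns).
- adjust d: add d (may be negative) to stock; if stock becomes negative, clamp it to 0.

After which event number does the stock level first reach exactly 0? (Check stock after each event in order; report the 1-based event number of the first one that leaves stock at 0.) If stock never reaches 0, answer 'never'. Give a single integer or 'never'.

Processing events:
Start: stock = 9
  Event 1 (sale 13): sell min(13,9)=9. stock: 9 - 9 = 0. total_sold = 9
  Event 2 (sale 12): sell min(12,0)=0. stock: 0 - 0 = 0. total_sold = 9
  Event 3 (return 8): 0 + 8 = 8
  Event 4 (restock 39): 8 + 39 = 47
  Event 5 (sale 3): sell min(3,47)=3. stock: 47 - 3 = 44. total_sold = 12
  Event 6 (restock 36): 44 + 36 = 80
  Event 7 (restock 17): 80 + 17 = 97
  Event 8 (sale 2): sell min(2,97)=2. stock: 97 - 2 = 95. total_sold = 14
Final: stock = 95, total_sold = 14

First zero at event 1.

Answer: 1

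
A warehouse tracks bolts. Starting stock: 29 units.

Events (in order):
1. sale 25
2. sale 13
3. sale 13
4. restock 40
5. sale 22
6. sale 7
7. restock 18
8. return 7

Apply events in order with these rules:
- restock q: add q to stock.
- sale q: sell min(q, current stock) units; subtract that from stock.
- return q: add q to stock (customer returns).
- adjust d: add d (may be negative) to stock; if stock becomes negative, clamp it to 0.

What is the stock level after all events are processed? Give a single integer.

Answer: 36

Derivation:
Processing events:
Start: stock = 29
  Event 1 (sale 25): sell min(25,29)=25. stock: 29 - 25 = 4. total_sold = 25
  Event 2 (sale 13): sell min(13,4)=4. stock: 4 - 4 = 0. total_sold = 29
  Event 3 (sale 13): sell min(13,0)=0. stock: 0 - 0 = 0. total_sold = 29
  Event 4 (restock 40): 0 + 40 = 40
  Event 5 (sale 22): sell min(22,40)=22. stock: 40 - 22 = 18. total_sold = 51
  Event 6 (sale 7): sell min(7,18)=7. stock: 18 - 7 = 11. total_sold = 58
  Event 7 (restock 18): 11 + 18 = 29
  Event 8 (return 7): 29 + 7 = 36
Final: stock = 36, total_sold = 58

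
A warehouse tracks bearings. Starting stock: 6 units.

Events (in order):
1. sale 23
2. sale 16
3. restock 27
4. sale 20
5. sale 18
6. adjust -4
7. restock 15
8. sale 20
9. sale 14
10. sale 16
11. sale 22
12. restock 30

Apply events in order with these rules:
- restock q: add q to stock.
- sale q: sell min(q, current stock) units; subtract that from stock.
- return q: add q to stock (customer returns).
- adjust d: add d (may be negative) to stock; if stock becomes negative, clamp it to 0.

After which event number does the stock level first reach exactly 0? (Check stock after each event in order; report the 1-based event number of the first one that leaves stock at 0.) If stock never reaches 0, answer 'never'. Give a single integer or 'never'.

Answer: 1

Derivation:
Processing events:
Start: stock = 6
  Event 1 (sale 23): sell min(23,6)=6. stock: 6 - 6 = 0. total_sold = 6
  Event 2 (sale 16): sell min(16,0)=0. stock: 0 - 0 = 0. total_sold = 6
  Event 3 (restock 27): 0 + 27 = 27
  Event 4 (sale 20): sell min(20,27)=20. stock: 27 - 20 = 7. total_sold = 26
  Event 5 (sale 18): sell min(18,7)=7. stock: 7 - 7 = 0. total_sold = 33
  Event 6 (adjust -4): 0 + -4 = 0 (clamped to 0)
  Event 7 (restock 15): 0 + 15 = 15
  Event 8 (sale 20): sell min(20,15)=15. stock: 15 - 15 = 0. total_sold = 48
  Event 9 (sale 14): sell min(14,0)=0. stock: 0 - 0 = 0. total_sold = 48
  Event 10 (sale 16): sell min(16,0)=0. stock: 0 - 0 = 0. total_sold = 48
  Event 11 (sale 22): sell min(22,0)=0. stock: 0 - 0 = 0. total_sold = 48
  Event 12 (restock 30): 0 + 30 = 30
Final: stock = 30, total_sold = 48

First zero at event 1.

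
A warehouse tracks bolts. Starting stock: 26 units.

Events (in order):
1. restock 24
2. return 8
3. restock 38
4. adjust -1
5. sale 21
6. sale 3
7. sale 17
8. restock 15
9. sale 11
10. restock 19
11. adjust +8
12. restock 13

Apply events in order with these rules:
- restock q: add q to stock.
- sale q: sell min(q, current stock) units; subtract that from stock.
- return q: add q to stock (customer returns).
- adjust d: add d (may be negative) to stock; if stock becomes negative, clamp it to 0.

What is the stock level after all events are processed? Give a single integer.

Processing events:
Start: stock = 26
  Event 1 (restock 24): 26 + 24 = 50
  Event 2 (return 8): 50 + 8 = 58
  Event 3 (restock 38): 58 + 38 = 96
  Event 4 (adjust -1): 96 + -1 = 95
  Event 5 (sale 21): sell min(21,95)=21. stock: 95 - 21 = 74. total_sold = 21
  Event 6 (sale 3): sell min(3,74)=3. stock: 74 - 3 = 71. total_sold = 24
  Event 7 (sale 17): sell min(17,71)=17. stock: 71 - 17 = 54. total_sold = 41
  Event 8 (restock 15): 54 + 15 = 69
  Event 9 (sale 11): sell min(11,69)=11. stock: 69 - 11 = 58. total_sold = 52
  Event 10 (restock 19): 58 + 19 = 77
  Event 11 (adjust +8): 77 + 8 = 85
  Event 12 (restock 13): 85 + 13 = 98
Final: stock = 98, total_sold = 52

Answer: 98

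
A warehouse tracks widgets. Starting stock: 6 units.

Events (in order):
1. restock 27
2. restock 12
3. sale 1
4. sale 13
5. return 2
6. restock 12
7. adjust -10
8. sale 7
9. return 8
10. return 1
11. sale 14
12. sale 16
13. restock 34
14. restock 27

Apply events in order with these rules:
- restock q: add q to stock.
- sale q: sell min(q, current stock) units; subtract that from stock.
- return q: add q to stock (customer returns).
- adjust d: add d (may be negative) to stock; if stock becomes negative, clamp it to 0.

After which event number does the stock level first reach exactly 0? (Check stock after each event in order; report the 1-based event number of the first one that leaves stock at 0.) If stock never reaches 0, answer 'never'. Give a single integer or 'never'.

Processing events:
Start: stock = 6
  Event 1 (restock 27): 6 + 27 = 33
  Event 2 (restock 12): 33 + 12 = 45
  Event 3 (sale 1): sell min(1,45)=1. stock: 45 - 1 = 44. total_sold = 1
  Event 4 (sale 13): sell min(13,44)=13. stock: 44 - 13 = 31. total_sold = 14
  Event 5 (return 2): 31 + 2 = 33
  Event 6 (restock 12): 33 + 12 = 45
  Event 7 (adjust -10): 45 + -10 = 35
  Event 8 (sale 7): sell min(7,35)=7. stock: 35 - 7 = 28. total_sold = 21
  Event 9 (return 8): 28 + 8 = 36
  Event 10 (return 1): 36 + 1 = 37
  Event 11 (sale 14): sell min(14,37)=14. stock: 37 - 14 = 23. total_sold = 35
  Event 12 (sale 16): sell min(16,23)=16. stock: 23 - 16 = 7. total_sold = 51
  Event 13 (restock 34): 7 + 34 = 41
  Event 14 (restock 27): 41 + 27 = 68
Final: stock = 68, total_sold = 51

Stock never reaches 0.

Answer: never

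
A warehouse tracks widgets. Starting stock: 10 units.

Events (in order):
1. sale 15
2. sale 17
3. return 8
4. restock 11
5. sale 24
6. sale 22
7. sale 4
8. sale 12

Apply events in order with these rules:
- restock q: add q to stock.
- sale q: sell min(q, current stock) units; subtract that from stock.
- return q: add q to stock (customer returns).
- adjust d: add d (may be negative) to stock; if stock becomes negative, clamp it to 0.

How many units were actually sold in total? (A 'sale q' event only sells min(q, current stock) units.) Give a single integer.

Processing events:
Start: stock = 10
  Event 1 (sale 15): sell min(15,10)=10. stock: 10 - 10 = 0. total_sold = 10
  Event 2 (sale 17): sell min(17,0)=0. stock: 0 - 0 = 0. total_sold = 10
  Event 3 (return 8): 0 + 8 = 8
  Event 4 (restock 11): 8 + 11 = 19
  Event 5 (sale 24): sell min(24,19)=19. stock: 19 - 19 = 0. total_sold = 29
  Event 6 (sale 22): sell min(22,0)=0. stock: 0 - 0 = 0. total_sold = 29
  Event 7 (sale 4): sell min(4,0)=0. stock: 0 - 0 = 0. total_sold = 29
  Event 8 (sale 12): sell min(12,0)=0. stock: 0 - 0 = 0. total_sold = 29
Final: stock = 0, total_sold = 29

Answer: 29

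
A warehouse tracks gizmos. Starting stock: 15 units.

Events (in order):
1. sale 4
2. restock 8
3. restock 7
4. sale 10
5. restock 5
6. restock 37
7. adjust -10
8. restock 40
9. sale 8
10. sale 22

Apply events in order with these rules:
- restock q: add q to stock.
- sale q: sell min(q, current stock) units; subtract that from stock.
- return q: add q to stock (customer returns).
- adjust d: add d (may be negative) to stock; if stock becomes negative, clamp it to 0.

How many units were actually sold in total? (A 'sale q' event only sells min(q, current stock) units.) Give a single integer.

Processing events:
Start: stock = 15
  Event 1 (sale 4): sell min(4,15)=4. stock: 15 - 4 = 11. total_sold = 4
  Event 2 (restock 8): 11 + 8 = 19
  Event 3 (restock 7): 19 + 7 = 26
  Event 4 (sale 10): sell min(10,26)=10. stock: 26 - 10 = 16. total_sold = 14
  Event 5 (restock 5): 16 + 5 = 21
  Event 6 (restock 37): 21 + 37 = 58
  Event 7 (adjust -10): 58 + -10 = 48
  Event 8 (restock 40): 48 + 40 = 88
  Event 9 (sale 8): sell min(8,88)=8. stock: 88 - 8 = 80. total_sold = 22
  Event 10 (sale 22): sell min(22,80)=22. stock: 80 - 22 = 58. total_sold = 44
Final: stock = 58, total_sold = 44

Answer: 44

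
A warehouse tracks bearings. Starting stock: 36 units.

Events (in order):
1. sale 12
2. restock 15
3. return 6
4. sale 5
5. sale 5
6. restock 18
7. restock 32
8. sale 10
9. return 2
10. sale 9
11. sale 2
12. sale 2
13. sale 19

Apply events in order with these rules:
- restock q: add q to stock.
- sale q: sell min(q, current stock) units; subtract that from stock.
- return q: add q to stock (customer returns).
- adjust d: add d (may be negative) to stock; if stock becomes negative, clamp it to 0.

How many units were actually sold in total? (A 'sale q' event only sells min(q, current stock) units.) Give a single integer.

Processing events:
Start: stock = 36
  Event 1 (sale 12): sell min(12,36)=12. stock: 36 - 12 = 24. total_sold = 12
  Event 2 (restock 15): 24 + 15 = 39
  Event 3 (return 6): 39 + 6 = 45
  Event 4 (sale 5): sell min(5,45)=5. stock: 45 - 5 = 40. total_sold = 17
  Event 5 (sale 5): sell min(5,40)=5. stock: 40 - 5 = 35. total_sold = 22
  Event 6 (restock 18): 35 + 18 = 53
  Event 7 (restock 32): 53 + 32 = 85
  Event 8 (sale 10): sell min(10,85)=10. stock: 85 - 10 = 75. total_sold = 32
  Event 9 (return 2): 75 + 2 = 77
  Event 10 (sale 9): sell min(9,77)=9. stock: 77 - 9 = 68. total_sold = 41
  Event 11 (sale 2): sell min(2,68)=2. stock: 68 - 2 = 66. total_sold = 43
  Event 12 (sale 2): sell min(2,66)=2. stock: 66 - 2 = 64. total_sold = 45
  Event 13 (sale 19): sell min(19,64)=19. stock: 64 - 19 = 45. total_sold = 64
Final: stock = 45, total_sold = 64

Answer: 64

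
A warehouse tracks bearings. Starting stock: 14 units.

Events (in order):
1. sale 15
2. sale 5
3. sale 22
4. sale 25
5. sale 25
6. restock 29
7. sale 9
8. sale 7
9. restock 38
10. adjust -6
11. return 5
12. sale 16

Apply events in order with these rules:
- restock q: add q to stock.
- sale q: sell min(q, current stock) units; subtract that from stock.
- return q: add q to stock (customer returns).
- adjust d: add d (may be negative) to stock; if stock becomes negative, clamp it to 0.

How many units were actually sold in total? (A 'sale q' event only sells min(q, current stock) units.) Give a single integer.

Processing events:
Start: stock = 14
  Event 1 (sale 15): sell min(15,14)=14. stock: 14 - 14 = 0. total_sold = 14
  Event 2 (sale 5): sell min(5,0)=0. stock: 0 - 0 = 0. total_sold = 14
  Event 3 (sale 22): sell min(22,0)=0. stock: 0 - 0 = 0. total_sold = 14
  Event 4 (sale 25): sell min(25,0)=0. stock: 0 - 0 = 0. total_sold = 14
  Event 5 (sale 25): sell min(25,0)=0. stock: 0 - 0 = 0. total_sold = 14
  Event 6 (restock 29): 0 + 29 = 29
  Event 7 (sale 9): sell min(9,29)=9. stock: 29 - 9 = 20. total_sold = 23
  Event 8 (sale 7): sell min(7,20)=7. stock: 20 - 7 = 13. total_sold = 30
  Event 9 (restock 38): 13 + 38 = 51
  Event 10 (adjust -6): 51 + -6 = 45
  Event 11 (return 5): 45 + 5 = 50
  Event 12 (sale 16): sell min(16,50)=16. stock: 50 - 16 = 34. total_sold = 46
Final: stock = 34, total_sold = 46

Answer: 46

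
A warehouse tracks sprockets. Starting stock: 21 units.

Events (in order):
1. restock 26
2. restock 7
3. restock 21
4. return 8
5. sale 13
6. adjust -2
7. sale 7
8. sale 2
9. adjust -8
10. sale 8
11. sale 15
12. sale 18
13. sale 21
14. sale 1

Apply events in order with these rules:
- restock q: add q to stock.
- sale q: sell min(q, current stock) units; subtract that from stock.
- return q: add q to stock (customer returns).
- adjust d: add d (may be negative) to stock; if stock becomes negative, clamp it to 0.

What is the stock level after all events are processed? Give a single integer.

Processing events:
Start: stock = 21
  Event 1 (restock 26): 21 + 26 = 47
  Event 2 (restock 7): 47 + 7 = 54
  Event 3 (restock 21): 54 + 21 = 75
  Event 4 (return 8): 75 + 8 = 83
  Event 5 (sale 13): sell min(13,83)=13. stock: 83 - 13 = 70. total_sold = 13
  Event 6 (adjust -2): 70 + -2 = 68
  Event 7 (sale 7): sell min(7,68)=7. stock: 68 - 7 = 61. total_sold = 20
  Event 8 (sale 2): sell min(2,61)=2. stock: 61 - 2 = 59. total_sold = 22
  Event 9 (adjust -8): 59 + -8 = 51
  Event 10 (sale 8): sell min(8,51)=8. stock: 51 - 8 = 43. total_sold = 30
  Event 11 (sale 15): sell min(15,43)=15. stock: 43 - 15 = 28. total_sold = 45
  Event 12 (sale 18): sell min(18,28)=18. stock: 28 - 18 = 10. total_sold = 63
  Event 13 (sale 21): sell min(21,10)=10. stock: 10 - 10 = 0. total_sold = 73
  Event 14 (sale 1): sell min(1,0)=0. stock: 0 - 0 = 0. total_sold = 73
Final: stock = 0, total_sold = 73

Answer: 0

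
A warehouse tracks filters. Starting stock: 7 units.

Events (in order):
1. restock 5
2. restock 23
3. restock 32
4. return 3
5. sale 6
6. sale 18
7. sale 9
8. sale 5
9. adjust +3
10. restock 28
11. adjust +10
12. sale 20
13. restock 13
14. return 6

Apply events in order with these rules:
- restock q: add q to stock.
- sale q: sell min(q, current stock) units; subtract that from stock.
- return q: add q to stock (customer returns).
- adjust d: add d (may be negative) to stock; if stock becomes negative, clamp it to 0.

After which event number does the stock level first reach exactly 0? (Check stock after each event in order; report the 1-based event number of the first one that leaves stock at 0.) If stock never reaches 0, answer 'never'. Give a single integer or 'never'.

Processing events:
Start: stock = 7
  Event 1 (restock 5): 7 + 5 = 12
  Event 2 (restock 23): 12 + 23 = 35
  Event 3 (restock 32): 35 + 32 = 67
  Event 4 (return 3): 67 + 3 = 70
  Event 5 (sale 6): sell min(6,70)=6. stock: 70 - 6 = 64. total_sold = 6
  Event 6 (sale 18): sell min(18,64)=18. stock: 64 - 18 = 46. total_sold = 24
  Event 7 (sale 9): sell min(9,46)=9. stock: 46 - 9 = 37. total_sold = 33
  Event 8 (sale 5): sell min(5,37)=5. stock: 37 - 5 = 32. total_sold = 38
  Event 9 (adjust +3): 32 + 3 = 35
  Event 10 (restock 28): 35 + 28 = 63
  Event 11 (adjust +10): 63 + 10 = 73
  Event 12 (sale 20): sell min(20,73)=20. stock: 73 - 20 = 53. total_sold = 58
  Event 13 (restock 13): 53 + 13 = 66
  Event 14 (return 6): 66 + 6 = 72
Final: stock = 72, total_sold = 58

Stock never reaches 0.

Answer: never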